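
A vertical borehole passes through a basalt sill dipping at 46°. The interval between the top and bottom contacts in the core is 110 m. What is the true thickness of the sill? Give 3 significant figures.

True thickness t = h · cos(dip) = 110 × cos 46°
t = 110 × 0.6947 = 76.412 m

76.4 m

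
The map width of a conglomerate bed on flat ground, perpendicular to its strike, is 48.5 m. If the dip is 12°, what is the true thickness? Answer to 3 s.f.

10.1 m

True thickness t = w · sin(dip) = 48.5 × sin 12°
t = 48.5 × 0.2079 = 10.084 m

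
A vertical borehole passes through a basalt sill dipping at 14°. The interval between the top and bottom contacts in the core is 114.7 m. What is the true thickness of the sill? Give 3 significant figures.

True thickness t = h · cos(dip) = 114.7 × cos 14°
t = 114.7 × 0.9703 = 111.293 m

111 m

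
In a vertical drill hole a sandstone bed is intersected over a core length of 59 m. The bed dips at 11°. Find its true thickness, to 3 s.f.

57.9 m

True thickness t = h · cos(dip) = 59 × cos 11°
t = 59 × 0.9816 = 57.916 m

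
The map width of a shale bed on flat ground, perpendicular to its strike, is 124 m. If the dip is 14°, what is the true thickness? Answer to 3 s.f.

True thickness t = w · sin(dip) = 124 × sin 14°
t = 124 × 0.2419 = 29.998 m

30.0 m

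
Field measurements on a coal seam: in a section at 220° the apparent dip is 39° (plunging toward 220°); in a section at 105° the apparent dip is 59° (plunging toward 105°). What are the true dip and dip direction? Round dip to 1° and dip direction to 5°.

true dip 67°, dip direction 150°

Represent each trace as a vector plunging at its apparent dip toward its trend (east-north-up frame): v₁ = (-0.500, -0.595, -0.629), v₂ = (0.497, -0.133, -0.857).
Cross product v₁ × v₂ gives the pole to the plane: n ∝ (0.426, -0.741, 0.363).
Dip δ = arctan(|n_h|/n_z) = arctan(0.855/0.363) = 67.0°.
Dip direction = atan2(0.426, -0.741) = 150° (azimuth of n's horizontal projection).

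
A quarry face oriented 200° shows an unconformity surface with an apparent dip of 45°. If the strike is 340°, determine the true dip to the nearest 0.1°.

57.3°

β = acute angle between strike 340° and section 200° = 40°.
tan(true dip) = tan 45° / sin 40° = 1.5557
δ = arctan(1.5557) = 57.27°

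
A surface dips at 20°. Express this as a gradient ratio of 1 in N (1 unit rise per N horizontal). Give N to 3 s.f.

1 in 2.75

1 : N means tan θ = 1/N, so N = 1/tan 20° = 1/0.3640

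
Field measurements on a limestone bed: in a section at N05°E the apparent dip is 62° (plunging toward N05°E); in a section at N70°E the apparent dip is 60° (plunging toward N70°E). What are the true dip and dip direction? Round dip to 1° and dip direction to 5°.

true dip 65°, dip direction 035°

Represent each trace as a vector plunging at its apparent dip toward its trend (east-north-up frame): v₁ = (0.041, 0.468, -0.883), v₂ = (0.470, 0.171, -0.866).
The plane normal is n = v₁ × v₂ ∝ (0.254, 0.379, 0.213).
Dip δ = arctan(|n_h|/n_z) = arctan(0.457/0.213) = 65.0°.
Dip direction = atan2(0.254, 0.379) = 34° (azimuth of n's horizontal projection).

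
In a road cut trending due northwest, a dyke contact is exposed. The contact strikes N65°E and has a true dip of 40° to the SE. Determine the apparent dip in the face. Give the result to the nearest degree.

The section lies 70° from the strike.
tan(apparent dip) = tan 40° · sin 70° = 0.7885
α = arctan(0.7885) = 38.26°

38°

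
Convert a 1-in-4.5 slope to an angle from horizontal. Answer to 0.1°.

12.5°

tan θ = 1/4.5 = 0.2222
θ = arctan(0.2222) = 12.53°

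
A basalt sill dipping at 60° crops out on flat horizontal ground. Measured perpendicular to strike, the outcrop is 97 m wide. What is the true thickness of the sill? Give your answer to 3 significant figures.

84.0 m

True thickness t = w · sin(dip) = 97 × sin 60°
t = 97 × 0.8660 = 84.004 m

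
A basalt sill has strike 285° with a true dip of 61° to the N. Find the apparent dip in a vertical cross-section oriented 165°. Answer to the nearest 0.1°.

The section lies 60° from the strike.
tan(apparent dip) = tan 61° · sin 60° = 1.5624
apparent dip = arctan 1.5624 = 57.38°

57.4°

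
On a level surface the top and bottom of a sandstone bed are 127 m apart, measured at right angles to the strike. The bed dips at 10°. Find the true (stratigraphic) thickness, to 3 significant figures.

True thickness t = w · sin(dip) = 127 × sin 10°
t = 127 × 0.1736 = 22.053 m

22.1 m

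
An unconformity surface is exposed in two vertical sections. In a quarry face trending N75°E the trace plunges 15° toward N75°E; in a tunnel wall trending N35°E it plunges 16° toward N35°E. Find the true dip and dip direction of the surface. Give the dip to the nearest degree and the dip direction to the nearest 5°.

true dip 17°, dip direction 050°

Represent each trace as a vector plunging at its apparent dip toward its trend (east-north-up frame): v₁ = (0.933, 0.250, -0.259), v₂ = (0.551, 0.787, -0.276).
n = v₁ × v₂ = (0.135, 0.114, 0.597) (taken with n_z > 0).
True dip = arccos(n_z / |n|) = arccos(0.9588) = 16.5°.
The horizontal component of n points toward azimuth atan2(n_x, n_y) = 50°, the dip direction.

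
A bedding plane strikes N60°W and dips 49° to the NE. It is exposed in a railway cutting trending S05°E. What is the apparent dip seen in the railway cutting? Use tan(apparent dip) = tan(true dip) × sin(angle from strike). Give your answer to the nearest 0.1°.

Angle between strike (N60°W) and section (S05°E): β = 55°.
tan α = tan 49° × sin 55° = 1.1504 × 0.8192 = 0.9423
α = arctan(0.9423) = 43.30°

43.3°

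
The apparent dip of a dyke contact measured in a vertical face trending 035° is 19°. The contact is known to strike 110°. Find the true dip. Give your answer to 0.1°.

β = acute angle between strike 110° and section 035° = 75°.
tan(true dip) = tan 19° / sin 75° = 0.3565
true dip = arctan 0.3565 = 19.62°

19.6°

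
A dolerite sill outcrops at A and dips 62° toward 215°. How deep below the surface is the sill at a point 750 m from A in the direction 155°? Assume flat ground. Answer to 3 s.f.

705 m

The hole lies 60° from the dip direction, so the down-dip offset is 750 × cos 60° = 375.00 m.
Depth = down-dip offset × tan(dip) = 375.00 × tan 62° = 375.00 × 1.8807
Depth = 705.27 m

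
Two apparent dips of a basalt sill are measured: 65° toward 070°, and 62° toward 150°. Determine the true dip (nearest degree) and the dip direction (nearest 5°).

true dip 69°, dip direction 105°

Represent each trace as a vector plunging at its apparent dip toward its trend (east-north-up frame): v₁ = (0.397, 0.145, -0.906), v₂ = (0.235, -0.407, -0.883).
Cross product v₁ × v₂ gives the pole to the plane: n ∝ (0.496, -0.138, 0.195).
Dip δ = arctan(|n_h|/n_z) = arctan(0.515/0.195) = 69.2°.
Dip direction = atan2(0.496, -0.138) = 106° (azimuth of n's horizontal projection).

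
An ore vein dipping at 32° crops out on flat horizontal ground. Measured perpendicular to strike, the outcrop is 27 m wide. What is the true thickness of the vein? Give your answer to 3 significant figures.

True thickness t = w · sin(dip) = 27 × sin 32°
t = 27 × 0.5299 = 14.308 m

14.3 m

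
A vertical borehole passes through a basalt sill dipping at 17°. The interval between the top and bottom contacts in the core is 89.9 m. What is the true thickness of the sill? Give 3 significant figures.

86.0 m

True thickness t = h · cos(dip) = 89.9 × cos 17°
t = 89.9 × 0.9563 = 85.972 m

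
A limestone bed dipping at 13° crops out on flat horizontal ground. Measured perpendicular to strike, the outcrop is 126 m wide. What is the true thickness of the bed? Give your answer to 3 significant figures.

True thickness t = w · sin(dip) = 126 × sin 13°
t = 126 × 0.2250 = 28.344 m

28.3 m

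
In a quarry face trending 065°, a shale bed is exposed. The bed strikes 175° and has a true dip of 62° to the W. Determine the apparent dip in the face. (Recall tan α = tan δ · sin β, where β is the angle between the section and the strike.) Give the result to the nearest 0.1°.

The strike is 175° and the section trends 065°; the acute angle between them is β = 70°.
tan(apparent dip) = tan 62° · sin 70° = 1.7673
apparent dip = arctan 1.7673 = 60.50°

60.5°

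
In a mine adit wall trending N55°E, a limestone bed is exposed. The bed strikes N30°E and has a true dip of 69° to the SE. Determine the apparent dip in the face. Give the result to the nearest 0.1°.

47.8°

Angle between strike (N30°E) and section (N55°E): β = 25°.
tan(apparent dip) = tan 69° · sin 25° = 1.1010
α = arctan(1.1010) = 47.75°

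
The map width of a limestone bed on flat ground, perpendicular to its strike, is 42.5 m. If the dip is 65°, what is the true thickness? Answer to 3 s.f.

True thickness t = w · sin(dip) = 42.5 × sin 65°
t = 42.5 × 0.9063 = 38.518 m

38.5 m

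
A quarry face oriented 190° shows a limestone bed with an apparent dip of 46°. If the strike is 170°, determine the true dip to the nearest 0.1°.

71.7°

β = acute angle between strike 170° and section 190° = 20°.
tan δ = tan α / sin β = tan 46° / sin 20° = 1.0355 / 0.3420 = 3.0277
true dip = arctan 3.0277 = 71.72°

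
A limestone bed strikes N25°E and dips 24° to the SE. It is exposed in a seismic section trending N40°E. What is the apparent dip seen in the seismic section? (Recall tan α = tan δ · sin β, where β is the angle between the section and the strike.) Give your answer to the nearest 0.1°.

6.6°

The strike is N25°E and the section trends N40°E; the acute angle between them is β = 15°.
tan α = tan 24° × sin 15° = 0.4452 × 0.2588 = 0.1152
α = arctan(0.1152) = 6.57°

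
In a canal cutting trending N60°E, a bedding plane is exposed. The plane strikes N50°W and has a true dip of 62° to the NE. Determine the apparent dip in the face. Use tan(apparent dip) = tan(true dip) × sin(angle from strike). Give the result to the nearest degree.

The section lies 70° from the strike.
tan(apparent dip) = tan 62° · sin 70° = 1.7673
α = arctan(1.7673) = 60.50°

60°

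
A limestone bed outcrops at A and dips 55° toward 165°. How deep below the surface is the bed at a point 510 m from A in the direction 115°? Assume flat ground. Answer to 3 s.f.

The hole lies 50° from the dip direction, so the down-dip offset is 510 × cos 50° = 327.82 m.
Depth = down-dip offset × tan(dip) = 327.82 × tan 55° = 327.82 × 1.4281
Depth = 468.18 m

468 m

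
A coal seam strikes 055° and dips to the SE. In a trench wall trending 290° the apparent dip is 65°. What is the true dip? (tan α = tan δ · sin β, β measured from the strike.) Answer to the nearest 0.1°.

β = acute angle between strike 055° and section 290° = 55°.
tan δ = tan α / sin β = tan 65° / sin 55° = 2.1445 / 0.8192 = 2.6180
δ = arctan(2.6180) = 69.09°

69.1°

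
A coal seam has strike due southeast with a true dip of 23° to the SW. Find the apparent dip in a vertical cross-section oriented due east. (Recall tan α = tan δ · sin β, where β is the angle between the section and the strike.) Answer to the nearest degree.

17°

The section lies 45° from the strike.
tan α = tan 23° × sin 45° = 0.4245 × 0.7071 = 0.3001
apparent dip = arctan 0.3001 = 16.71°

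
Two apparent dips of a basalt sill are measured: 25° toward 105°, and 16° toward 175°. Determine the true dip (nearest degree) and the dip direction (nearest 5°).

Represent each trace as a vector plunging at its apparent dip toward its trend (east-north-up frame): v₁ = (0.875, -0.235, -0.423), v₂ = (0.084, -0.958, -0.276).
The plane normal is n = v₁ × v₂ ∝ (0.340, -0.206, 0.819).
tan δ = √(n_x²+n_y²)/n_z = 0.398/0.819, so δ = 25.9°.
Dip direction = azimuth of (n_x, n_y) = atan2(0.340, -0.206) = 121°.

true dip 26°, dip direction 120°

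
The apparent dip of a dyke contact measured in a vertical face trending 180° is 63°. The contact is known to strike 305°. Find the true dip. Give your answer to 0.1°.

The section is 55° from the strike.
tan(true dip) = tan 63° / sin 55° = 2.3959
true dip = arctan 2.3959 = 67.35°

67.3°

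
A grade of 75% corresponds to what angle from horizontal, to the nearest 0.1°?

36.9°

tan θ = 75/100 = 0.7500
θ = arctan(0.7500) = 36.87°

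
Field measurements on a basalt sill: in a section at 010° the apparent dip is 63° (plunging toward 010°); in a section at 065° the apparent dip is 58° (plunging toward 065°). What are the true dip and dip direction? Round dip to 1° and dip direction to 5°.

true dip 64°, dip direction 025°

The two traces are lines in the plane: v₁ = (sin 10°·cos 63°, cos 10°·cos 63°, −sin 63°), v₂ = (sin 65°·cos 58°, cos 65°·cos 58°, −sin 58°).
The plane normal is n = v₁ × v₂ ∝ (0.180, 0.361, 0.197).
tan δ = √(n_x²+n_y²)/n_z = 0.403/0.197, so δ = 64.0°.
Dip direction = atan2(0.180, 0.361) = 26° (azimuth of n's horizontal projection).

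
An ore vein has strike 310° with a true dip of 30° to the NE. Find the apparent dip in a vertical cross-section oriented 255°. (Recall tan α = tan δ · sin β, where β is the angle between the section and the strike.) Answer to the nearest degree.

Angle between strike (310°) and section (255°): β = 55°.
tan α = tan 30° × sin 55° = 0.5774 × 0.8192 = 0.4729
apparent dip = arctan 0.4729 = 25.31°

25°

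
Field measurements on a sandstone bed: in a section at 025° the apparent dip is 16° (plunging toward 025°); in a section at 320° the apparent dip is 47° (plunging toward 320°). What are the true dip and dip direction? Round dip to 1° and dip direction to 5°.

Each apparent-dip line lies in the plane. As unit vectors (x east, y north, z up), v₁ plunges 16°→025° and v₂ plunges 47°→320°.
n = v₁ × v₂ = (-0.493, 0.418, 0.594) (taken with n_z > 0).
tan δ = √(n_x²+n_y²)/n_z = 0.646/0.594, so δ = 47.4°.
Dip direction = atan2(-0.493, 0.418) = 310° (azimuth of n's horizontal projection).

true dip 47°, dip direction 310°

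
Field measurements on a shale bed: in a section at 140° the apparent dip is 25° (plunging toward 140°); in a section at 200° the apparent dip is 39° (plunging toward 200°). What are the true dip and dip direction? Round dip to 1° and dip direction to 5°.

true dip 39°, dip direction 195°

Represent each trace as a vector plunging at its apparent dip toward its trend (east-north-up frame): v₁ = (0.583, -0.694, -0.423), v₂ = (-0.266, -0.730, -0.629).
n = v₁ × v₂ = (-0.128, -0.479, 0.610) (taken with n_z > 0).
tan δ = √(n_x²+n_y²)/n_z = 0.496/0.610, so δ = 39.1°.
Dip direction = azimuth of (n_x, n_y) = atan2(-0.128, -0.479) = 195°.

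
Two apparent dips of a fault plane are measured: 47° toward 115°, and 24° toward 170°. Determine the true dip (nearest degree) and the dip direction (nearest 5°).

true dip 48°, dip direction 105°

Each apparent-dip line lies in the plane. As unit vectors (x east, y north, z up), v₁ plunges 47°→115° and v₂ plunges 24°→170°.
n = v₁ × v₂ = (0.541, -0.135, 0.510) (taken with n_z > 0).
True dip = arccos(n_z / |n|) = arccos(0.6753) = 47.5°.
The horizontal component of n points toward azimuth atan2(n_x, n_y) = 104°, the dip direction.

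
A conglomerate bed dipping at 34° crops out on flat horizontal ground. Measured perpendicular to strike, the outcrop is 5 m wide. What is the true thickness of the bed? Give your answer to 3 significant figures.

2.80 m

True thickness t = w · sin(dip) = 5 × sin 34°
t = 5 × 0.5592 = 2.796 m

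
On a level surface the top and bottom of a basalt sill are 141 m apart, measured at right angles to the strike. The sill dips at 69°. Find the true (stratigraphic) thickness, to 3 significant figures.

True thickness t = w · sin(dip) = 141 × sin 69°
t = 141 × 0.9336 = 131.635 m

132 m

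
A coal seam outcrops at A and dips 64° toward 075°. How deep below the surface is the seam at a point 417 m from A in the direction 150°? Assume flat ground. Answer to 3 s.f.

221 m

The hole lies 75° from the dip direction, so the down-dip offset is 417 × cos 75° = 107.93 m.
Depth = down-dip offset × tan(dip) = 107.93 × tan 64° = 107.93 × 2.0503
Depth = 221.28 m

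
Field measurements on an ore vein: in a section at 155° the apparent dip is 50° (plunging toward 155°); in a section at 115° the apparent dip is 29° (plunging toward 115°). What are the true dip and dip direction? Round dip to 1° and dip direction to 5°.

true dip 53°, dip direction 180°

Represent each trace as a vector plunging at its apparent dip toward its trend (east-north-up frame): v₁ = (0.272, -0.583, -0.766), v₂ = (0.793, -0.370, -0.485).
The plane normal is n = v₁ × v₂ ∝ (-0.001, -0.476, 0.361).
Dip δ = arctan(|n_h|/n_z) = arctan(0.476/0.361) = 52.8°.
Dip direction = atan2(-0.001, -0.476) = 180° (azimuth of n's horizontal projection).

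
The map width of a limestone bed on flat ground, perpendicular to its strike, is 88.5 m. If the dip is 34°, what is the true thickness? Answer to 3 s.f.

49.5 m

True thickness t = w · sin(dip) = 88.5 × sin 34°
t = 88.5 × 0.5592 = 49.489 m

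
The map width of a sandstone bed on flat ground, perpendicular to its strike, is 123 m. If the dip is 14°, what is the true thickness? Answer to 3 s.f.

True thickness t = w · sin(dip) = 123 × sin 14°
t = 123 × 0.2419 = 29.756 m

29.8 m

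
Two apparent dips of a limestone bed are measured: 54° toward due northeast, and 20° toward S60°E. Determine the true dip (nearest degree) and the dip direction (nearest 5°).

true dip 54°, dip direction 045°

Represent each trace as a vector plunging at its apparent dip toward its trend (east-north-up frame): v₁ = (0.416, 0.416, -0.809), v₂ = (0.814, -0.470, -0.342).
Cross product v₁ × v₂ gives the pole to the plane: n ∝ (0.522, 0.516, 0.534).
Dip δ = arctan(|n_h|/n_z) = arctan(0.734/0.534) = 54.0°.
Dip direction = azimuth of (n_x, n_y) = atan2(0.522, 0.516) = 45°.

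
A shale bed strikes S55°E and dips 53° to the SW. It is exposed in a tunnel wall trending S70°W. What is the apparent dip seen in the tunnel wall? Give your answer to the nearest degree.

The section lies 55° from the strike.
tan α = tan 53° × sin 55° = 1.3270 × 0.8192 = 1.0871
apparent dip = arctan 1.0871 = 47.39°

47°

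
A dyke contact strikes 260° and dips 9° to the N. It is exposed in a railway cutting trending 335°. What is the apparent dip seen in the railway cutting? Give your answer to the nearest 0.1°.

8.7°

The section lies 75° from the strike.
tan α = tan 9° × sin 75° = 0.1584 × 0.9659 = 0.1530
α = arctan(0.1530) = 8.70°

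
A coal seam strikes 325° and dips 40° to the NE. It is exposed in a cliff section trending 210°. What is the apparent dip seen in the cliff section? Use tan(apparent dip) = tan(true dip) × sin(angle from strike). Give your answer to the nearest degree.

The strike is 325° and the section trends 210°; the acute angle between them is β = 65°.
tan α = tan 40° × sin 65° = 0.8391 × 0.9063 = 0.7605
apparent dip = arctan 0.7605 = 37.25°

37°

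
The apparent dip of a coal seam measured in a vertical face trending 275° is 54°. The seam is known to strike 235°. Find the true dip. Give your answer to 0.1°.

The section is 40° from the strike.
tan(true dip) = tan 54° / sin 40° = 2.1413
δ = arctan(2.1413) = 64.97°

65.0°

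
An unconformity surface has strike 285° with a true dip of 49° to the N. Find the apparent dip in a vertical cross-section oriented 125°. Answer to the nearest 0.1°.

21.5°

The section lies 20° from the strike.
tan α = tan 49° × sin 20° = 1.1504 × 0.3420 = 0.3934
α = arctan(0.3934) = 21.48°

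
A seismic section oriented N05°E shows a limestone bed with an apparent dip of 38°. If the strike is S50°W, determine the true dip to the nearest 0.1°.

The section is 45° from the strike.
tan(true dip) = tan 38° / sin 45° = 1.1049
δ = arctan(1.1049) = 47.85°

47.9°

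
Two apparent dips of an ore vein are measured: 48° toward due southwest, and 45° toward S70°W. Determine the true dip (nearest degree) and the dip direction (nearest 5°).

true dip 48°, dip direction 225°

The two traces are lines in the plane: v₁ = (sin 225°·cos 48°, cos 225°·cos 48°, −sin 48°), v₂ = (sin 250°·cos 45°, cos 250°·cos 45°, −sin 45°).
n = v₁ × v₂ = (-0.155, -0.159, 0.200) (taken with n_z > 0).
tan δ = √(n_x²+n_y²)/n_z = 0.222/0.200, so δ = 48.0°.
The horizontal component of n points toward azimuth atan2(n_x, n_y) = 224°, the dip direction.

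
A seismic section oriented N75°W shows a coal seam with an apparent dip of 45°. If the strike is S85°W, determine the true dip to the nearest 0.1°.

β = acute angle between strike S85°W and section N75°W = 20°.
tan δ = tan α / sin β = tan 45° / sin 20° = 1.0000 / 0.3420 = 2.9238
δ = arctan(2.9238) = 71.12°

71.1°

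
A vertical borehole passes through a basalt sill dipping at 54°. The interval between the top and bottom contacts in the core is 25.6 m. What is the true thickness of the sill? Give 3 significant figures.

True thickness t = h · cos(dip) = 25.6 × cos 54°
t = 25.6 × 0.5878 = 15.047 m

15.0 m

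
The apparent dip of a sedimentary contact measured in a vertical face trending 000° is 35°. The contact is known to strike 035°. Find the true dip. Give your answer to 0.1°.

50.7°

The section is 35° from the strike.
tan(true dip) = tan 35° / sin 35° = 1.2208
δ = arctan(1.2208) = 50.68°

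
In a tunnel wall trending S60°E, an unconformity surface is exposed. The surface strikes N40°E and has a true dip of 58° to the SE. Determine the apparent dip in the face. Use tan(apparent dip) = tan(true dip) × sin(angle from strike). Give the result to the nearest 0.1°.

The strike is N40°E and the section trends S60°E; the acute angle between them is β = 80°.
tan α = tan 58° × sin 80° = 1.6003 × 0.9848 = 1.5760
α = arctan(1.5760) = 57.60°

57.6°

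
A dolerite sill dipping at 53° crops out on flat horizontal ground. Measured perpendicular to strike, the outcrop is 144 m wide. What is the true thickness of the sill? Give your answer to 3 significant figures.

115 m

True thickness t = w · sin(dip) = 144 × sin 53°
t = 144 × 0.7986 = 115.004 m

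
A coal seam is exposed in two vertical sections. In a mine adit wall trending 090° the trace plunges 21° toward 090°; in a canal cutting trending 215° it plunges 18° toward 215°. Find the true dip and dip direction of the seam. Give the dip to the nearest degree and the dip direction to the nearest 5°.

true dip 38°, dip direction 150°

Represent each trace as a vector plunging at its apparent dip toward its trend (east-north-up frame): v₁ = (0.934, 0.000, -0.358), v₂ = (-0.546, -0.779, -0.309).
Cross product v₁ × v₂ gives the pole to the plane: n ∝ (0.279, -0.484, 0.727).
Dip δ = arctan(|n_h|/n_z) = arctan(0.559/0.727) = 37.5°.
The horizontal component of n points toward azimuth atan2(n_x, n_y) = 150°, the dip direction.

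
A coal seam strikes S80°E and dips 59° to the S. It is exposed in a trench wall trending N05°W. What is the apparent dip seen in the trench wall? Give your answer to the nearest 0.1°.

58.1°

The strike is S80°E and the section trends N05°W; the acute angle between them is β = 75°.
tan(apparent dip) = tan 59° · sin 75° = 1.6076
α = arctan(1.6076) = 58.12°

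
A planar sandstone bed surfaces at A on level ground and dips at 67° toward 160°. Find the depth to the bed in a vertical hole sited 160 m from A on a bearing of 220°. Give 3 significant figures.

The hole lies 60° from the dip direction, so the down-dip offset is 160 × cos 60° = 80.00 m.
Depth = down-dip offset × tan(dip) = 80.00 × tan 67° = 80.00 × 2.3559
Depth = 188.47 m

188 m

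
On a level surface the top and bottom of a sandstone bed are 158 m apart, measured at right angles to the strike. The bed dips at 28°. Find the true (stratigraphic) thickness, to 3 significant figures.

74.2 m

True thickness t = w · sin(dip) = 158 × sin 28°
t = 158 × 0.4695 = 74.177 m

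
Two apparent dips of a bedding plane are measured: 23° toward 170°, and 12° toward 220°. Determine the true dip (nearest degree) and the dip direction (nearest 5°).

Each apparent-dip line lies in the plane. As unit vectors (x east, y north, z up), v₁ plunges 23°→170° and v₂ plunges 12°→220°.
The plane normal is n = v₁ × v₂ ∝ (0.104, -0.279, 0.690).
Dip δ = arctan(|n_h|/n_z) = arctan(0.298/0.690) = 23.4°.
The horizontal component of n points toward azimuth atan2(n_x, n_y) = 159°, the dip direction.

true dip 23°, dip direction 160°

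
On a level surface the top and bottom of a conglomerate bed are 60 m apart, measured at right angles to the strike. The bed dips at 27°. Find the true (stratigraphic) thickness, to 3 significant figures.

27.2 m

True thickness t = w · sin(dip) = 60 × sin 27°
t = 60 × 0.4540 = 27.239 m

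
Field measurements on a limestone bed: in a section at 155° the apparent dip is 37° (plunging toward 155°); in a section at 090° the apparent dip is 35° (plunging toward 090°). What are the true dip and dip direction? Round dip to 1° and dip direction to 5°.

true dip 41°, dip direction 125°

Each apparent-dip line lies in the plane. As unit vectors (x east, y north, z up), v₁ plunges 37°→155° and v₂ plunges 35°→090°.
n = v₁ × v₂ = (0.415, -0.299, 0.593) (taken with n_z > 0).
True dip = arccos(n_z / |n|) = arccos(0.7570) = 40.8°.
Dip direction = atan2(0.415, -0.299) = 126° (azimuth of n's horizontal projection).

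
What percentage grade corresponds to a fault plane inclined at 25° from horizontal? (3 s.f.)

46.6%

grade % = 100 × tan 25° = 100 × 0.4663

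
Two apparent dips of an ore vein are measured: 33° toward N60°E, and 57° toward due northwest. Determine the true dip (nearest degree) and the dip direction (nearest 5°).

The two traces are lines in the plane: v₁ = (sin 60°·cos 33°, cos 60°·cos 33°, −sin 33°), v₂ = (sin 315°·cos 57°, cos 315°·cos 57°, −sin 57°).
n = v₁ × v₂ = (-0.142, 0.819, 0.441) (taken with n_z > 0).
Dip δ = arctan(|n_h|/n_z) = arctan(0.831/0.441) = 62.0°.
The horizontal component of n points toward azimuth atan2(n_x, n_y) = 350°, the dip direction.

true dip 62°, dip direction 350°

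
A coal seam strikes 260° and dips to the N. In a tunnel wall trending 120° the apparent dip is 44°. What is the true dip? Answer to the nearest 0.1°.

The section is 40° from the strike.
tan(true dip) = tan 44° / sin 40° = 1.5023
δ = arctan(1.5023) = 56.35°

56.4°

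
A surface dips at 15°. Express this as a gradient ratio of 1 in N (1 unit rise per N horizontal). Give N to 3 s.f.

1 : N means tan θ = 1/N, so N = 1/tan 15° = 1/0.2679

1 in 3.73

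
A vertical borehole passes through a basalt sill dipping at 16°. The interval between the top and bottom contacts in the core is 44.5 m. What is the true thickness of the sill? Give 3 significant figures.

42.8 m

True thickness t = h · cos(dip) = 44.5 × cos 16°
t = 44.5 × 0.9613 = 42.776 m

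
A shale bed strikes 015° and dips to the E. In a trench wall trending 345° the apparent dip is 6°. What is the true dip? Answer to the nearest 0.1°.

β = acute angle between strike 015° and section 345° = 30°.
tan(true dip) = tan 6° / sin 30° = 0.2102
true dip = arctan 0.2102 = 11.87°

11.9°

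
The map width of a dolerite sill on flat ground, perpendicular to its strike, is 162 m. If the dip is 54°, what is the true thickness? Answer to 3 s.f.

131 m

True thickness t = w · sin(dip) = 162 × sin 54°
t = 162 × 0.8090 = 131.061 m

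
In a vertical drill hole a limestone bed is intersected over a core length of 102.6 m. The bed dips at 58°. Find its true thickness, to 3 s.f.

54.4 m

True thickness t = h · cos(dip) = 102.6 × cos 58°
t = 102.6 × 0.5299 = 54.370 m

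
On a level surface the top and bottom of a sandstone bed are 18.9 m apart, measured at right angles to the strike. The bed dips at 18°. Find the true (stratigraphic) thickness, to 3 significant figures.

True thickness t = w · sin(dip) = 18.9 × sin 18°
t = 18.9 × 0.3090 = 5.840 m

5.84 m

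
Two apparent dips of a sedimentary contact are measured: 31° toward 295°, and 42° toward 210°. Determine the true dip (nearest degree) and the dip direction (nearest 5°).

true dip 46°, dip direction 240°

Represent each trace as a vector plunging at its apparent dip toward its trend (east-north-up frame): v₁ = (-0.777, 0.362, -0.515), v₂ = (-0.372, -0.644, -0.669).
Cross product v₁ × v₂ gives the pole to the plane: n ∝ (-0.574, -0.328, 0.635).
Dip δ = arctan(|n_h|/n_z) = arctan(0.661/0.635) = 46.2°.
Dip direction = azimuth of (n_x, n_y) = atan2(-0.574, -0.328) = 240°.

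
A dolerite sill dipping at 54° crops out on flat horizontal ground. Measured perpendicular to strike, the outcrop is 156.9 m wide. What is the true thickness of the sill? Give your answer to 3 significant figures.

127 m

True thickness t = w · sin(dip) = 156.9 × sin 54°
t = 156.9 × 0.8090 = 126.935 m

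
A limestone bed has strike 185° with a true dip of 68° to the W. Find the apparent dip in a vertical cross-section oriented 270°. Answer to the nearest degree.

68°

The strike is 185° and the section trends 270°; the acute angle between them is β = 85°.
tan(apparent dip) = tan 68° · sin 85° = 2.4657
α = arctan(2.4657) = 67.92°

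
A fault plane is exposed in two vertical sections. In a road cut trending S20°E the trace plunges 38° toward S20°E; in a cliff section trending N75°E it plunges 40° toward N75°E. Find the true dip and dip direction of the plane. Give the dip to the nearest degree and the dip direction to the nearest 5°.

The two traces are lines in the plane: v₁ = (sin 160°·cos 38°, cos 160°·cos 38°, −sin 38°), v₂ = (sin 75°·cos 40°, cos 75°·cos 40°, −sin 40°).
Cross product v₁ × v₂ gives the pole to the plane: n ∝ (0.598, -0.282, 0.601).
tan δ = √(n_x²+n_y²)/n_z = 0.661/0.601, so δ = 47.7°.
The horizontal component of n points toward azimuth atan2(n_x, n_y) = 115°, the dip direction.

true dip 48°, dip direction 115°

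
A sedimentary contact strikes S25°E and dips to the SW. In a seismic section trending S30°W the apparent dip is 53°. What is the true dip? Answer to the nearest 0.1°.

β = acute angle between strike S25°E and section S30°W = 55°.
tan(true dip) = tan 53° / sin 55° = 1.6200
true dip = arctan 1.6200 = 58.31°

58.3°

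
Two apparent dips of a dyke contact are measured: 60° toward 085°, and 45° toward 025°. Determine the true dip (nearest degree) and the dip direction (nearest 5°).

true dip 60°, dip direction 080°

Represent each trace as a vector plunging at its apparent dip toward its trend (east-north-up frame): v₁ = (0.498, 0.044, -0.866), v₂ = (0.299, 0.641, -0.707).
Cross product v₁ × v₂ gives the pole to the plane: n ∝ (0.524, 0.093, 0.306).
tan δ = √(n_x²+n_y²)/n_z = 0.532/0.306, so δ = 60.1°.
Dip direction = atan2(0.524, 0.093) = 80° (azimuth of n's horizontal projection).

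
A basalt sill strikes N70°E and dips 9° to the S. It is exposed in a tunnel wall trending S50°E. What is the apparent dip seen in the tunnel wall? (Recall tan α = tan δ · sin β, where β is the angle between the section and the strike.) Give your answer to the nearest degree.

Angle between strike (N70°E) and section (S50°E): β = 60°.
tan α = tan 9° × sin 60° = 0.1584 × 0.8660 = 0.1372
α = arctan(0.1372) = 7.81°

8°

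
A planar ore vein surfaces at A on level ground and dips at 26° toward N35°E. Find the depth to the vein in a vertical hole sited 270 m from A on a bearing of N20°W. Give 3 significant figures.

The hole lies 55° from the dip direction, so the down-dip offset is 270 × cos 55° = 154.87 m.
Depth = down-dip offset × tan(dip) = 154.87 × tan 26° = 154.87 × 0.4877
Depth = 75.53 m

75.5 m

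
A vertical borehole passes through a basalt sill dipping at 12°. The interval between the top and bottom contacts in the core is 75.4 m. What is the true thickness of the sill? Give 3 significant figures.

73.8 m

True thickness t = h · cos(dip) = 75.4 × cos 12°
t = 75.4 × 0.9781 = 73.752 m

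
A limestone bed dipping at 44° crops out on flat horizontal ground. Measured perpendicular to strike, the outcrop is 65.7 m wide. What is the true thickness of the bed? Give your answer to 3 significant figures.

True thickness t = w · sin(dip) = 65.7 × sin 44°
t = 65.7 × 0.6947 = 45.639 m

45.6 m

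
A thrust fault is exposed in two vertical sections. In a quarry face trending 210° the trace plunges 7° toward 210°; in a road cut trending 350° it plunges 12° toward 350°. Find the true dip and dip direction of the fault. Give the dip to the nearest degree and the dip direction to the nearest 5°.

true dip 26°, dip direction 285°

Each apparent-dip line lies in the plane. As unit vectors (x east, y north, z up), v₁ plunges 7°→210° and v₂ plunges 12°→350°.
The plane normal is n = v₁ × v₂ ∝ (-0.296, 0.082, 0.624).
Dip δ = arctan(|n_h|/n_z) = arctan(0.307/0.624) = 26.2°.
Dip direction = azimuth of (n_x, n_y) = atan2(-0.296, 0.082) = 286°.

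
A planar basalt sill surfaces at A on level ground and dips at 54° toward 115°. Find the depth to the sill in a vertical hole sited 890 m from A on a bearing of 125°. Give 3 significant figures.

1210 m

The hole lies 10° from the dip direction, so the down-dip offset is 890 × cos 10° = 876.48 m.
Depth = down-dip offset × tan(dip) = 876.48 × tan 54° = 876.48 × 1.3764
Depth = 1206.37 m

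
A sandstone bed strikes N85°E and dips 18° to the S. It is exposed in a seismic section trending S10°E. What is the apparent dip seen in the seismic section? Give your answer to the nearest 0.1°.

The strike is N85°E and the section trends S10°E; the acute angle between them is β = 85°.
tan(apparent dip) = tan 18° · sin 85° = 0.3237
apparent dip = arctan 0.3237 = 17.94°

17.9°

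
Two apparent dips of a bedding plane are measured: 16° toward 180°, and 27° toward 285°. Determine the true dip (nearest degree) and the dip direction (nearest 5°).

true dip 34°, dip direction 245°

Each apparent-dip line lies in the plane. As unit vectors (x east, y north, z up), v₁ plunges 16°→180° and v₂ plunges 27°→285°.
The plane normal is n = v₁ × v₂ ∝ (-0.500, -0.237, 0.827).
True dip = arccos(n_z / |n|) = arccos(0.8312) = 33.8°.
The horizontal component of n points toward azimuth atan2(n_x, n_y) = 245°, the dip direction.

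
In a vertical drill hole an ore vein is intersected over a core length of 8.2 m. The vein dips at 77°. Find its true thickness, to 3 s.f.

1.84 m

True thickness t = h · cos(dip) = 8.2 × cos 77°
t = 8.2 × 0.2250 = 1.845 m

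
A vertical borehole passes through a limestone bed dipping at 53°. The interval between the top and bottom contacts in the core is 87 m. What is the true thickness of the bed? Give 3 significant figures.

52.4 m

True thickness t = h · cos(dip) = 87 × cos 53°
t = 87 × 0.6018 = 52.358 m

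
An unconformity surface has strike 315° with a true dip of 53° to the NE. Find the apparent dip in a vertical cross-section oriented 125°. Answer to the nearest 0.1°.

13.0°

Angle between strike (315°) and section (125°): β = 10°.
tan α = tan 53° × sin 10° = 1.3270 × 0.1736 = 0.2304
α = arctan(0.2304) = 12.98°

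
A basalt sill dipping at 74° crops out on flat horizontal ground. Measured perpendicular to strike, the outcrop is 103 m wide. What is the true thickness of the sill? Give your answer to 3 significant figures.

99.0 m

True thickness t = w · sin(dip) = 103 × sin 74°
t = 103 × 0.9613 = 99.010 m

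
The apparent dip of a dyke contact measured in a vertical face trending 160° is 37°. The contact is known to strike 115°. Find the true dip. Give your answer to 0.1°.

46.8°

The section is 45° from the strike.
tan δ = tan α / sin β = tan 37° / sin 45° = 0.7536 / 0.7071 = 1.0657
true dip = arctan 1.0657 = 46.82°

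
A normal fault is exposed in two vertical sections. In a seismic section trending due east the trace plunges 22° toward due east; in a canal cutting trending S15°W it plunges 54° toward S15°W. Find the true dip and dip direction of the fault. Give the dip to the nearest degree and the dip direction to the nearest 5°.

true dip 58°, dip direction 165°

Each apparent-dip line lies in the plane. As unit vectors (x east, y north, z up), v₁ plunges 22°→due east and v₂ plunges 54°→S15°W.
n = v₁ × v₂ = (0.213, -0.807, 0.526) (taken with n_z > 0).
Dip δ = arctan(|n_h|/n_z) = arctan(0.835/0.526) = 57.8°.
Dip direction = azimuth of (n_x, n_y) = atan2(0.213, -0.807) = 165°.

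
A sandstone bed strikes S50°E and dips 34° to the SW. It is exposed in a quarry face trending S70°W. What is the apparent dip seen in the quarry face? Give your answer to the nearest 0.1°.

30.3°

The strike is S50°E and the section trends S70°W; the acute angle between them is β = 60°.
tan α = tan 34° × sin 60° = 0.6745 × 0.8660 = 0.5841
α = arctan(0.5841) = 30.29°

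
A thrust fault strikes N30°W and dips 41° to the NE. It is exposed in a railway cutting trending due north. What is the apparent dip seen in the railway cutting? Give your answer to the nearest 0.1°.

23.5°

Angle between strike (N30°W) and section (due north): β = 30°.
tan(apparent dip) = tan 41° · sin 30° = 0.4346
α = arctan(0.4346) = 23.49°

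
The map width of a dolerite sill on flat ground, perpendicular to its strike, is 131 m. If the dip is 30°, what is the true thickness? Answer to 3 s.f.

65.5 m

True thickness t = w · sin(dip) = 131 × sin 30°
t = 131 × 0.5000 = 65.500 m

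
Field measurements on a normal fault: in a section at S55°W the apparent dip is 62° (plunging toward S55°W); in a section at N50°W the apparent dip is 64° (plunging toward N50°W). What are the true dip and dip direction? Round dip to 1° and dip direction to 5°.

true dip 68°, dip direction 275°

The two traces are lines in the plane: v₁ = (sin 235°·cos 62°, cos 235°·cos 62°, −sin 62°), v₂ = (sin 310°·cos 64°, cos 310°·cos 64°, −sin 64°).
n = v₁ × v₂ = (-0.491, 0.049, 0.199) (taken with n_z > 0).
tan δ = √(n_x²+n_y²)/n_z = 0.493/0.199, so δ = 68.1°.
Dip direction = azimuth of (n_x, n_y) = atan2(-0.491, 0.049) = 276°.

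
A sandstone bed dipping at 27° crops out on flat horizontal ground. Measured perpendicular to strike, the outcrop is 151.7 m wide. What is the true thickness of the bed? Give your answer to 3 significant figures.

68.9 m

True thickness t = w · sin(dip) = 151.7 × sin 27°
t = 151.7 × 0.4540 = 68.870 m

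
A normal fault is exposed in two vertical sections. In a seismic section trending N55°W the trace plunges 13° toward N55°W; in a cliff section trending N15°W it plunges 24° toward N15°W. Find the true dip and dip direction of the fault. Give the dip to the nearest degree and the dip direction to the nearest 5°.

true dip 26°, dip direction 005°

Represent each trace as a vector plunging at its apparent dip toward its trend (east-north-up frame): v₁ = (-0.798, 0.559, -0.225), v₂ = (-0.236, 0.882, -0.407).
Cross product v₁ × v₂ gives the pole to the plane: n ∝ (0.029, 0.271, 0.572).
Dip δ = arctan(|n_h|/n_z) = arctan(0.273/0.572) = 25.5°.
The horizontal component of n points toward azimuth atan2(n_x, n_y) = 6°, the dip direction.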